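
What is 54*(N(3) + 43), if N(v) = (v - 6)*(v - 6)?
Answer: 2808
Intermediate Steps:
N(v) = (-6 + v)² (N(v) = (-6 + v)*(-6 + v) = (-6 + v)²)
54*(N(3) + 43) = 54*((-6 + 3)² + 43) = 54*((-3)² + 43) = 54*(9 + 43) = 54*52 = 2808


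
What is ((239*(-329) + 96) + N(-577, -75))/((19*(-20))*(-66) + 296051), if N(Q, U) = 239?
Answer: -78296/321131 ≈ -0.24381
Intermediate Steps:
((239*(-329) + 96) + N(-577, -75))/((19*(-20))*(-66) + 296051) = ((239*(-329) + 96) + 239)/((19*(-20))*(-66) + 296051) = ((-78631 + 96) + 239)/(-380*(-66) + 296051) = (-78535 + 239)/(25080 + 296051) = -78296/321131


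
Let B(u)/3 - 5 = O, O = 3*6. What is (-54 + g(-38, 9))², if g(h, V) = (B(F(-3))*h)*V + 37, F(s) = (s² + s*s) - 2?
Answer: 557668225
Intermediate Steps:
O = 18
F(s) = -2 + 2*s² (F(s) = (s² + s²) - 2 = 2*s² - 2 = -2 + 2*s²)
B(u) = 69 (B(u) = 15 + 3*18 = 15 + 54 = 69)
g(h, V) = 37 + 69*V*h (g(h, V) = (69*h)*V + 37 = 69*V*h + 37 = 37 + 69*V*h)
(-54 + g(-38, 9))² = (-54 + (37 + 69*9*(-38)))² = (-54 + (37 - 23598))² = (-54 - 23561)² = (-23615)² = 557668225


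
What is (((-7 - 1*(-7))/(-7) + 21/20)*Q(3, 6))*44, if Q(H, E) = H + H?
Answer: 1386/5 ≈ 277.20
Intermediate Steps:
Q(H, E) = 2*H
(((-7 - 1*(-7))/(-7) + 21/20)*Q(3, 6))*44 = (((-7 - 1*(-7))/(-7) + 21/20)*(2*3))*44 = (((-7 + 7)*(-⅐) + 21*(1/20))*6)*44 = ((0*(-⅐) + 21/20)*6)*44 = ((0 + 21/20)*6)*44 = ((21/20)*6)*44 = (63/10)*44 = 1386/5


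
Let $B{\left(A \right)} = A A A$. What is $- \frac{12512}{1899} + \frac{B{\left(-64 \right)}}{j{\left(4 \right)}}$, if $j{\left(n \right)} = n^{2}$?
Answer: $- \frac{31125728}{1899} \approx -16391.0$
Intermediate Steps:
$B{\left(A \right)} = A^{3}$ ($B{\left(A \right)} = A^{2} A = A^{3}$)
$- \frac{12512}{1899} + \frac{B{\left(-64 \right)}}{j{\left(4 \right)}} = - \frac{12512}{1899} + \frac{\left(-64\right)^{3}}{4^{2}} = \left(-12512\right) \frac{1}{1899} - \frac{262144}{16} = - \frac{12512}{1899} - 16384 = - \frac{31125728}{1899}$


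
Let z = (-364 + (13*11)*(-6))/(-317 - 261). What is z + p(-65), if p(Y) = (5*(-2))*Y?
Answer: 188461/289 ≈ 652.11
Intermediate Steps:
z = 611/289 (z = (-364 + 143*(-6))/(-578) = (-364 - 858)*(-1/578) = -1222*(-1/578) = 611/289 ≈ 2.1142)
p(Y) = -10*Y
z + p(-65) = 611/289 - 10*(-65) = 611/289 + 650 = 188461/289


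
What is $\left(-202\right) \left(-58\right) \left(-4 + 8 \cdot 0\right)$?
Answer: $-46864$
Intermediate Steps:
$\left(-202\right) \left(-58\right) \left(-4 + 8 \cdot 0\right) = 11716 \left(-4 + 0\right) = 11716 \left(-4\right) = -46864$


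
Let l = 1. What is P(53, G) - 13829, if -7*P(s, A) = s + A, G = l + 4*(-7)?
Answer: -96829/7 ≈ -13833.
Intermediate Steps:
G = -27 (G = 1 + 4*(-7) = 1 - 28 = -27)
P(s, A) = -A/7 - s/7 (P(s, A) = -(s + A)/7 = -(A + s)/7 = -A/7 - s/7)
P(53, G) - 13829 = (-⅐*(-27) - ⅐*53) - 13829 = (27/7 - 53/7) - 13829 = -26/7 - 13829 = -96829/7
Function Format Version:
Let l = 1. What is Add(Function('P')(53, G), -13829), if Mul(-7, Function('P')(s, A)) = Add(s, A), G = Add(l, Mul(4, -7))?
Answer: Rational(-96829, 7) ≈ -13833.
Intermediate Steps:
G = -27 (G = Add(1, Mul(4, -7)) = Add(1, -28) = -27)
Function('P')(s, A) = Add(Mul(Rational(-1, 7), A), Mul(Rational(-1, 7), s)) (Function('P')(s, A) = Mul(Rational(-1, 7), Add(s, A)) = Mul(Rational(-1, 7), Add(A, s)) = Add(Mul(Rational(-1, 7), A), Mul(Rational(-1, 7), s)))
Add(Function('P')(53, G), -13829) = Add(Add(Mul(Rational(-1, 7), -27), Mul(Rational(-1, 7), 53)), -13829) = Add(Add(Rational(27, 7), Rational(-53, 7)), -13829) = Add(Rational(-26, 7), -13829) = Rational(-96829, 7)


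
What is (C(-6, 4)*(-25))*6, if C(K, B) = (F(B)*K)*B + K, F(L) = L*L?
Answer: 58500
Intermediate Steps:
F(L) = L²
C(K, B) = K + K*B³ (C(K, B) = (B²*K)*B + K = (K*B²)*B + K = K*B³ + K = K + K*B³)
(C(-6, 4)*(-25))*6 = (-6*(1 + 4³)*(-25))*6 = (-6*(1 + 64)*(-25))*6 = (-6*65*(-25))*6 = -390*(-25)*6 = 9750*6 = 58500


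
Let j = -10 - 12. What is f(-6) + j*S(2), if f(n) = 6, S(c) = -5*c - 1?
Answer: 248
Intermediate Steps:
S(c) = -1 - 5*c
j = -22
f(-6) + j*S(2) = 6 - 22*(-1 - 5*2) = 6 - 22*(-1 - 10) = 6 - 22*(-11) = 6 + 242 = 248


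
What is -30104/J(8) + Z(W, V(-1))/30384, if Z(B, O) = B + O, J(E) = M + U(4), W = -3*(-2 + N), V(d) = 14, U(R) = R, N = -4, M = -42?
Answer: 28583786/36081 ≈ 792.21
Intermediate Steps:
W = 18 (W = -3*(-2 - 4) = -3*(-6) = 18)
J(E) = -38 (J(E) = -42 + 4 = -38)
-30104/J(8) + Z(W, V(-1))/30384 = -30104/(-38) + (18 + 14)/30384 = -30104*(-1/38) + 32*(1/30384) = 15052/19 + 2/1899 = 28583786/36081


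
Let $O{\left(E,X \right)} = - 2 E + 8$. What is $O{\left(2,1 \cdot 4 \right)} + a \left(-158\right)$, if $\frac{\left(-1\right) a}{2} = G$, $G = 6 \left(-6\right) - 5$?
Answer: $-12952$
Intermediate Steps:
$O{\left(E,X \right)} = 8 - 2 E$
$G = -41$ ($G = -36 - 5 = -41$)
$a = 82$ ($a = \left(-2\right) \left(-41\right) = 82$)
$O{\left(2,1 \cdot 4 \right)} + a \left(-158\right) = \left(8 - 4\right) + 82 \left(-158\right) = \left(8 - 4\right) - 12956 = 4 - 12956 = -12952$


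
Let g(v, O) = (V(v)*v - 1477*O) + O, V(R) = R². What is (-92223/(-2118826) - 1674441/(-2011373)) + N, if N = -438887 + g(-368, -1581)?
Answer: -204314071655317379129/4261749408098 ≈ -4.7941e+7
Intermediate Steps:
g(v, O) = v³ - 1476*O (g(v, O) = (v²*v - 1477*O) + O = (v³ - 1477*O) + O = v³ - 1476*O)
N = -47941363 (N = -438887 + ((-368)³ - 1476*(-1581)) = -438887 + (-49836032 + 2333556) = -438887 - 47502476 = -47941363)
(-92223/(-2118826) - 1674441/(-2011373)) + N = (-92223/(-2118826) - 1674441/(-2011373)) - 47941363 = (-92223*(-1/2118826) - 1674441*(-1/2011373)) - 47941363 = (92223/2118826 + 1674441/2011373) - 47941363 = 3733343978445/4261749408098 - 47941363 = -204314071655317379129/4261749408098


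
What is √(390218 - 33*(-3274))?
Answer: 2*√124565 ≈ 705.88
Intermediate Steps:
√(390218 - 33*(-3274)) = √(390218 + 108042) = √498260 = 2*√124565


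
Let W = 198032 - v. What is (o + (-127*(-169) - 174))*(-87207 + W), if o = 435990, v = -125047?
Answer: 107859312288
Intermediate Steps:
W = 323079 (W = 198032 - 1*(-125047) = 198032 + 125047 = 323079)
(o + (-127*(-169) - 174))*(-87207 + W) = (435990 + (-127*(-169) - 174))*(-87207 + 323079) = (435990 + (21463 - 174))*235872 = (435990 + 21289)*235872 = 457279*235872 = 107859312288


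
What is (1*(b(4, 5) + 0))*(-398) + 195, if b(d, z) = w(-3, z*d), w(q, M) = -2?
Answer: 991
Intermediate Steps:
b(d, z) = -2
(1*(b(4, 5) + 0))*(-398) + 195 = (1*(-2 + 0))*(-398) + 195 = (1*(-2))*(-398) + 195 = -2*(-398) + 195 = 796 + 195 = 991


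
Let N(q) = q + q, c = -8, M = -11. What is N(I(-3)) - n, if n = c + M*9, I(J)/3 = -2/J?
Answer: 111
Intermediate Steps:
I(J) = -6/J (I(J) = 3*(-2/J) = -6/J)
N(q) = 2*q
n = -107 (n = -8 - 11*9 = -8 - 99 = -107)
N(I(-3)) - n = 2*(-6/(-3)) - 1*(-107) = 2*(-6*(-⅓)) + 107 = 2*2 + 107 = 4 + 107 = 111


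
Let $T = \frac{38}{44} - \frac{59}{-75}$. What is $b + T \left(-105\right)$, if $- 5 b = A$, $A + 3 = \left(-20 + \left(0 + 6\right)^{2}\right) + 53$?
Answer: $- \frac{20513}{110} \approx -186.48$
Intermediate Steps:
$A = 66$ ($A = -3 - \left(-33 - \left(0 + 6\right)^{2}\right) = -3 + \left(\left(-20 + 6^{2}\right) + 53\right) = -3 + \left(\left(-20 + 36\right) + 53\right) = -3 + \left(16 + 53\right) = -3 + 69 = 66$)
$b = - \frac{66}{5}$ ($b = \left(- \frac{1}{5}\right) 66 = - \frac{66}{5} \approx -13.2$)
$T = \frac{2723}{1650}$ ($T = 38 \cdot \frac{1}{44} - - \frac{59}{75} = \frac{19}{22} + \frac{59}{75} = \frac{2723}{1650} \approx 1.6503$)
$b + T \left(-105\right) = - \frac{66}{5} + \frac{2723}{1650} \left(-105\right) = - \frac{66}{5} - \frac{19061}{110} = - \frac{20513}{110}$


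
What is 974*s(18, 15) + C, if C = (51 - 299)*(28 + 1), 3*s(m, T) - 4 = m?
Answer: -148/3 ≈ -49.333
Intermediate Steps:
s(m, T) = 4/3 + m/3
C = -7192 (C = -248*29 = -7192)
974*s(18, 15) + C = 974*(4/3 + (⅓)*18) - 7192 = 974*(4/3 + 6) - 7192 = 974*(22/3) - 7192 = 21428/3 - 7192 = -148/3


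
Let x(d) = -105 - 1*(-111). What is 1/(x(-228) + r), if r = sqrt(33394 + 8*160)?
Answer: -1/5773 + sqrt(34674)/34638 ≈ 0.0052027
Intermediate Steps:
x(d) = 6 (x(d) = -105 + 111 = 6)
r = sqrt(34674) (r = sqrt(33394 + 1280) = sqrt(34674) ≈ 186.21)
1/(x(-228) + r) = 1/(6 + sqrt(34674))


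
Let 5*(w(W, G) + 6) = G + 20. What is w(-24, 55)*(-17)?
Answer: -153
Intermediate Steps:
w(W, G) = -2 + G/5 (w(W, G) = -6 + (G + 20)/5 = -6 + (20 + G)/5 = -6 + (4 + G/5) = -2 + G/5)
w(-24, 55)*(-17) = (-2 + (⅕)*55)*(-17) = (-2 + 11)*(-17) = 9*(-17) = -153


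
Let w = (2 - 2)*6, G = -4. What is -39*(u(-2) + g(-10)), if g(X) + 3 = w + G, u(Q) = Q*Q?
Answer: 117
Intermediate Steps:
u(Q) = Q**2
w = 0 (w = 0*6 = 0)
g(X) = -7 (g(X) = -3 + (0 - 4) = -3 - 4 = -7)
-39*(u(-2) + g(-10)) = -39*((-2)**2 - 7) = -39*(4 - 7) = -39*(-3) = 117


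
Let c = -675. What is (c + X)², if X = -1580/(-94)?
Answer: 956974225/2209 ≈ 4.3322e+5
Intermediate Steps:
X = 790/47 (X = -1580*(-1/94) = 790/47 ≈ 16.809)
(c + X)² = (-675 + 790/47)² = (-30935/47)² = 956974225/2209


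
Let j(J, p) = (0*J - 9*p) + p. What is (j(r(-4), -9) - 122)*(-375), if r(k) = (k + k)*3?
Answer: 18750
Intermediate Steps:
r(k) = 6*k (r(k) = (2*k)*3 = 6*k)
j(J, p) = -8*p (j(J, p) = (0 - 9*p) + p = -9*p + p = -8*p)
(j(r(-4), -9) - 122)*(-375) = (-8*(-9) - 122)*(-375) = (72 - 122)*(-375) = -50*(-375) = 18750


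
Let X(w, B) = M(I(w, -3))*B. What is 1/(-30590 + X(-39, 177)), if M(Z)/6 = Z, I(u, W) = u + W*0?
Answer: -1/72008 ≈ -1.3887e-5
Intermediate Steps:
I(u, W) = u (I(u, W) = u + 0 = u)
M(Z) = 6*Z
X(w, B) = 6*B*w (X(w, B) = (6*w)*B = 6*B*w)
1/(-30590 + X(-39, 177)) = 1/(-30590 + 6*177*(-39)) = 1/(-30590 - 41418) = 1/(-72008) = -1/72008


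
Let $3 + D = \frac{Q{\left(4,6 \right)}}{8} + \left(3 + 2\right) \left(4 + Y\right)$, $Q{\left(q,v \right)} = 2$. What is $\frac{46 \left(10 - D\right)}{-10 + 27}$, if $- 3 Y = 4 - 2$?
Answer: $- \frac{1081}{102} \approx -10.598$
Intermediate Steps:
$Y = - \frac{2}{3}$ ($Y = - \frac{4 - 2}{3} = \left(- \frac{1}{3}\right) 2 = - \frac{2}{3} \approx -0.66667$)
$D = \frac{167}{12}$ ($D = -3 + \left(\frac{2}{8} + \left(3 + 2\right) \left(4 - \frac{2}{3}\right)\right) = -3 + \left(2 \cdot \frac{1}{8} + 5 \cdot \frac{10}{3}\right) = -3 + \left(\frac{1}{4} + \frac{50}{3}\right) = -3 + \frac{203}{12} = \frac{167}{12} \approx 13.917$)
$\frac{46 \left(10 - D\right)}{-10 + 27} = \frac{46 \left(10 - \frac{167}{12}\right)}{-10 + 27} = \frac{46 \left(10 - \frac{167}{12}\right)}{17} = 46 \left(- \frac{47}{12}\right) \frac{1}{17} = \left(- \frac{1081}{6}\right) \frac{1}{17} = - \frac{1081}{102}$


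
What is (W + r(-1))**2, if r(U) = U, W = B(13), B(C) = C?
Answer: 144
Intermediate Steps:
W = 13
(W + r(-1))**2 = (13 - 1)**2 = 12**2 = 144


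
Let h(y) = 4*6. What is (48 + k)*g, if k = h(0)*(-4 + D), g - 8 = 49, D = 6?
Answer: 5472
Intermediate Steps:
g = 57 (g = 8 + 49 = 57)
h(y) = 24
k = 48 (k = 24*(-4 + 6) = 24*2 = 48)
(48 + k)*g = (48 + 48)*57 = 96*57 = 5472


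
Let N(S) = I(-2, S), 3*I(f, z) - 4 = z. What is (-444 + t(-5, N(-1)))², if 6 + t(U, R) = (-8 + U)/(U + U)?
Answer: 20133169/100 ≈ 2.0133e+5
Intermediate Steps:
I(f, z) = 4/3 + z/3
N(S) = 4/3 + S/3
t(U, R) = -6 + (-8 + U)/(2*U) (t(U, R) = -6 + (-8 + U)/(U + U) = -6 + (-8 + U)/((2*U)) = -6 + (-8 + U)*(1/(2*U)) = -6 + (-8 + U)/(2*U))
(-444 + t(-5, N(-1)))² = (-444 + (-11/2 - 4/(-5)))² = (-444 + (-11/2 - 4*(-⅕)))² = (-444 + (-11/2 + ⅘))² = (-444 - 47/10)² = (-4487/10)² = 20133169/100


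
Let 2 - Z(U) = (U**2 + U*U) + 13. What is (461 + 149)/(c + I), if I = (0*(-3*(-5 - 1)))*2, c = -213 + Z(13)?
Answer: -305/281 ≈ -1.0854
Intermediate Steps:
Z(U) = -11 - 2*U**2 (Z(U) = 2 - ((U**2 + U*U) + 13) = 2 - ((U**2 + U**2) + 13) = 2 - (2*U**2 + 13) = 2 - (13 + 2*U**2) = 2 + (-13 - 2*U**2) = -11 - 2*U**2)
c = -562 (c = -213 + (-11 - 2*13**2) = -213 + (-11 - 2*169) = -213 + (-11 - 338) = -213 - 349 = -562)
I = 0 (I = (0*(-3*(-6)))*2 = (0*18)*2 = 0*2 = 0)
(461 + 149)/(c + I) = (461 + 149)/(-562 + 0) = 610/(-562) = 610*(-1/562) = -305/281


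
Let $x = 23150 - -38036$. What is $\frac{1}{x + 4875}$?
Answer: $\frac{1}{66061} \approx 1.5138 \cdot 10^{-5}$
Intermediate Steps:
$x = 61186$ ($x = 23150 + 38036 = 61186$)
$\frac{1}{x + 4875} = \frac{1}{61186 + 4875} = \frac{1}{66061}$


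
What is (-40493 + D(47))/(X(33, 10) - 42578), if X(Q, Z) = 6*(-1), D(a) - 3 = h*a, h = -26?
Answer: 5214/5323 ≈ 0.97952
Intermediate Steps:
D(a) = 3 - 26*a
X(Q, Z) = -6
(-40493 + D(47))/(X(33, 10) - 42578) = (-40493 + (3 - 26*47))/(-6 - 42578) = (-40493 + (3 - 1222))/(-42584) = (-40493 - 1219)*(-1/42584) = -41712*(-1/42584) = 5214/5323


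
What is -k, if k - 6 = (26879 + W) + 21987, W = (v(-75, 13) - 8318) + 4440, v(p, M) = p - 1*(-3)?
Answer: -44922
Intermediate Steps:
v(p, M) = 3 + p (v(p, M) = p + 3 = 3 + p)
W = -3950 (W = ((3 - 75) - 8318) + 4440 = (-72 - 8318) + 4440 = -8390 + 4440 = -3950)
k = 44922 (k = 6 + ((26879 - 3950) + 21987) = 6 + (22929 + 21987) = 6 + 44916 = 44922)
-k = -1*44922 = -44922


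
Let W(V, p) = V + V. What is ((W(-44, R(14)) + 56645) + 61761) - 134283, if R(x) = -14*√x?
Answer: -15965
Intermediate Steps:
W(V, p) = 2*V
((W(-44, R(14)) + 56645) + 61761) - 134283 = ((2*(-44) + 56645) + 61761) - 134283 = ((-88 + 56645) + 61761) - 134283 = (56557 + 61761) - 134283 = 118318 - 134283 = -15965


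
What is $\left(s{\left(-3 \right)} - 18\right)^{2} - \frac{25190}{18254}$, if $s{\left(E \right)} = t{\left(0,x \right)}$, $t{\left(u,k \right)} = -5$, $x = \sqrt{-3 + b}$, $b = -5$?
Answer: $\frac{4815588}{9127} \approx 527.62$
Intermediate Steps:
$x = 2 i \sqrt{2}$ ($x = \sqrt{-3 - 5} = \sqrt{-8} = 2 i \sqrt{2} \approx 2.8284 i$)
$s{\left(E \right)} = -5$
$\left(s{\left(-3 \right)} - 18\right)^{2} - \frac{25190}{18254} = \left(-5 - 18\right)^{2} - \frac{25190}{18254} = \left(-23\right)^{2} - 25190 \cdot \frac{1}{18254} = 529 - \frac{12595}{9127} = \frac{4815588}{9127}$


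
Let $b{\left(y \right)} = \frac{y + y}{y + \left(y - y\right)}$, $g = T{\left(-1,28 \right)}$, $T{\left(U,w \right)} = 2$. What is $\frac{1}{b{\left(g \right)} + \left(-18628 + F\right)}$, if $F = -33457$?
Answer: $- \frac{1}{52083} \approx -1.92 \cdot 10^{-5}$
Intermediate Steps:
$g = 2$
$b{\left(y \right)} = 2$ ($b{\left(y \right)} = \frac{2 y}{y + 0} = \frac{2 y}{y} = 2$)
$\frac{1}{b{\left(g \right)} + \left(-18628 + F\right)} = \frac{1}{2 - 52085} = \frac{1}{-52083} = - \frac{1}{52083}$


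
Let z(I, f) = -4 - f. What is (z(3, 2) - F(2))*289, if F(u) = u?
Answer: -2312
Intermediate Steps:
(z(3, 2) - F(2))*289 = ((-4 - 1*2) - 1*2)*289 = ((-4 - 2) - 2)*289 = (-6 - 2)*289 = -8*289 = -2312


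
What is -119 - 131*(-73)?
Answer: 9444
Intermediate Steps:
-119 - 131*(-73) = -119 + 9563 = 9444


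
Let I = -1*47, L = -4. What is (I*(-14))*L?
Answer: -2632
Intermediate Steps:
I = -47
(I*(-14))*L = -47*(-14)*(-4) = 658*(-4) = -2632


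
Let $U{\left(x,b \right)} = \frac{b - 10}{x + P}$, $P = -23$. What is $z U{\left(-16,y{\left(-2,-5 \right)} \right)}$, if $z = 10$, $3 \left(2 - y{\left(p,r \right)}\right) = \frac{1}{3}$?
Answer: $\frac{730}{351} \approx 2.0798$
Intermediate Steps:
$y{\left(p,r \right)} = \frac{17}{9}$ ($y{\left(p,r \right)} = 2 - \frac{1}{3 \cdot 3} = 2 - \frac{1}{9} = \frac{17}{9}$)
$U{\left(x,b \right)} = \frac{-10 + b}{-23 + x}$ ($U{\left(x,b \right)} = \frac{b - 10}{x - 23} = \frac{-10 + b}{-23 + x}$)
$z U{\left(-16,y{\left(-2,-5 \right)} \right)} = 10 \frac{-10 + \frac{17}{9}}{-23 - 16} = 10 \frac{1}{-39} \left(- \frac{73}{9}\right) = 10 \left(\left(- \frac{1}{39}\right) \left(- \frac{73}{9}\right)\right) = 10 \cdot \frac{73}{351} = \frac{730}{351}$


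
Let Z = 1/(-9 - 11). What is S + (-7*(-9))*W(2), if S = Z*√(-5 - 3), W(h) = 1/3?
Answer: 21 - I*√2/10 ≈ 21.0 - 0.14142*I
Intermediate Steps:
Z = -1/20 (Z = 1/(-20) = -1/20 ≈ -0.050000)
W(h) = ⅓
S = -I*√2/10 (S = -√(-5 - 3)/20 = -I*√2/10 ≈ -0.14142*I)
S + (-7*(-9))*W(2) = -I*√2/10 - 7*(-9)*(⅓) = -I*√2/10 + 63*(⅓) = -I*√2/10 + 21 = 21 - I*√2/10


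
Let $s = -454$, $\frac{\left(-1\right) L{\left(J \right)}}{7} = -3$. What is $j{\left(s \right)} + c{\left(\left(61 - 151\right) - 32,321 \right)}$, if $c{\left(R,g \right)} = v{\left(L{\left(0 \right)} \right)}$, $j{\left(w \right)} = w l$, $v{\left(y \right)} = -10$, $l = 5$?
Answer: $-2280$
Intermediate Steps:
$L{\left(J \right)} = 21$ ($L{\left(J \right)} = \left(-7\right) \left(-3\right) = 21$)
$j{\left(w \right)} = 5 w$ ($j{\left(w \right)} = w 5 = 5 w$)
$c{\left(R,g \right)} = -10$
$j{\left(s \right)} + c{\left(\left(61 - 151\right) - 32,321 \right)} = 5 \left(-454\right) - 10 = -2270 - 10 = -2280$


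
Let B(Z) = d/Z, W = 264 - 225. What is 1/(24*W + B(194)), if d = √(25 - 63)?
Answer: 17613648/16486374547 - 97*I*√38/16486374547 ≈ 0.0010684 - 3.6269e-8*I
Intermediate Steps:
d = I*√38 (d = √(-38) = I*√38 ≈ 6.1644*I)
W = 39
B(Z) = I*√38/Z (B(Z) = (I*√38)/Z = I*√38/Z)
1/(24*W + B(194)) = 1/(24*39 + I*√38/194) = 1/(936 + I*√38*(1/194)) = 1/(936 + I*√38/194)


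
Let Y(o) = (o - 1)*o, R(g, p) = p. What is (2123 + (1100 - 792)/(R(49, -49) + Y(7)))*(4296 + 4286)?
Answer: 17841978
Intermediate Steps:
Y(o) = o*(-1 + o) (Y(o) = (-1 + o)*o = o*(-1 + o))
(2123 + (1100 - 792)/(R(49, -49) + Y(7)))*(4296 + 4286) = (2123 + (1100 - 792)/(-49 + 7*(-1 + 7)))*(4296 + 4286) = (2123 + 308/(-49 + 7*6))*8582 = (2123 + 308/(-49 + 42))*8582 = (2123 + 308/(-7))*8582 = (2123 + 308*(-⅐))*8582 = (2123 - 44)*8582 = 2079*8582 = 17841978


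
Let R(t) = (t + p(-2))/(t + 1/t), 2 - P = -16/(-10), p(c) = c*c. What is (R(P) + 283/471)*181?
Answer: 5236511/13659 ≈ 383.37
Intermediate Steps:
p(c) = c²
P = ⅖ (P = 2 - (-16)/(-10) = 2 - (-16)*(-1)/10 = 2 - 1*8/5 = 2 - 8/5 = ⅖ ≈ 0.40000)
R(t) = (4 + t)/(t + 1/t) (R(t) = (t + (-2)²)/(t + 1/t) = (t + 4)/(t + 1/t) = (4 + t)/(t + 1/t))
(R(P) + 283/471)*181 = (2*(4 + ⅖)/(5*(1 + (⅖)²)) + 283/471)*181 = ((⅖)*(22/5)/(1 + 4/25) + 283*(1/471))*181 = ((⅖)*(22/5)/(29/25) + 283/471)*181 = ((⅖)*(25/29)*(22/5) + 283/471)*181 = (44/29 + 283/471)*181 = (28931/13659)*181 = 5236511/13659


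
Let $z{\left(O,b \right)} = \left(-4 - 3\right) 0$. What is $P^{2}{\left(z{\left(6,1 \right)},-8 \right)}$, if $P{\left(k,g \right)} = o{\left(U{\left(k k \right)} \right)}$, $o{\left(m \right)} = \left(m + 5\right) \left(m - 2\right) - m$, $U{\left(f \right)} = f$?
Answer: $100$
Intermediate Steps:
$z{\left(O,b \right)} = 0$ ($z{\left(O,b \right)} = \left(-7\right) 0 = 0$)
$o{\left(m \right)} = - m + \left(-2 + m\right) \left(5 + m\right)$ ($o{\left(m \right)} = \left(5 + m\right) \left(-2 + m\right) - m = \left(-2 + m\right) \left(5 + m\right) - m = - m + \left(-2 + m\right) \left(5 + m\right)$)
$P{\left(k,g \right)} = -10 + k^{4} + 2 k^{2}$ ($P{\left(k,g \right)} = -10 + \left(k k\right)^{2} + 2 k k = -10 + \left(k^{2}\right)^{2} + 2 k^{2} = -10 + k^{4} + 2 k^{2}$)
$P^{2}{\left(z{\left(6,1 \right)},-8 \right)} = \left(-10 + 0^{4} + 2 \cdot 0^{2}\right)^{2} = \left(-10 + 0 + 2 \cdot 0\right)^{2} = \left(-10 + 0 + 0\right)^{2} = \left(-10\right)^{2} = 100$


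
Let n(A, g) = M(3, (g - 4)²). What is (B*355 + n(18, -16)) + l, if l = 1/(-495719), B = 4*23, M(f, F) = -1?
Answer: 16189686820/495719 ≈ 32659.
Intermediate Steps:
n(A, g) = -1
B = 92
l = -1/495719 ≈ -2.0173e-6
(B*355 + n(18, -16)) + l = (92*355 - 1) - 1/495719 = (32660 - 1) - 1/495719 = 32659 - 1/495719 = 16189686820/495719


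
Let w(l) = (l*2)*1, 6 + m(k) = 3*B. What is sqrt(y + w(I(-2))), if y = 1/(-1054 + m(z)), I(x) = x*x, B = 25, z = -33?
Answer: sqrt(7760815)/985 ≈ 2.8282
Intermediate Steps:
I(x) = x**2
m(k) = 69 (m(k) = -6 + 3*25 = -6 + 75 = 69)
y = -1/985 (y = 1/(-1054 + 69) = 1/(-985) = -1/985 ≈ -0.0010152)
w(l) = 2*l (w(l) = (2*l)*1 = 2*l)
sqrt(y + w(I(-2))) = sqrt(-1/985 + 2*(-2)**2) = sqrt(-1/985 + 2*4) = sqrt(-1/985 + 8) = sqrt(7879/985) = sqrt(7760815)/985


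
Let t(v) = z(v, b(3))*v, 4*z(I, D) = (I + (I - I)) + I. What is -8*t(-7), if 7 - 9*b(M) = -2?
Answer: -196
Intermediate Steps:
b(M) = 1 (b(M) = 7/9 - ⅑*(-2) = 7/9 + 2/9 = 1)
z(I, D) = I/2 (z(I, D) = ((I + (I - I)) + I)/4 = ((I + 0) + I)/4 = (I + I)/4 = (2*I)/4 = I/2)
t(v) = v²/2 (t(v) = (v/2)*v = v²/2)
-8*t(-7) = -4*(-7)² = -4*49 = -8*49/2 = -196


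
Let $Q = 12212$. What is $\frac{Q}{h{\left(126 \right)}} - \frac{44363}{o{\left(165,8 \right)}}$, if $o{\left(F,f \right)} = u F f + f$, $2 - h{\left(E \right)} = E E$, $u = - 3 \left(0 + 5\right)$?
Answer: $\frac{231259179}{157089104} \approx 1.4722$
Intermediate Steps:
$u = -15$ ($u = \left(-3\right) 5 = -15$)
$h{\left(E \right)} = 2 - E^{2}$ ($h{\left(E \right)} = 2 - E E = 2 - E^{2}$)
$o{\left(F,f \right)} = f - 15 F f$ ($o{\left(F,f \right)} = - 15 F f + f = f - 15 F f$)
$\frac{Q}{h{\left(126 \right)}} - \frac{44363}{o{\left(165,8 \right)}} = \frac{12212}{2 - 126^{2}} - \frac{44363}{8 \left(1 - 2475\right)} = \frac{12212}{2 - 15876} - \frac{44363}{8 \left(1 - 2475\right)} = \frac{12212}{2 - 15876} - \frac{44363}{8 \left(-2474\right)} = \frac{12212}{-15874} - \frac{44363}{-19792} = 12212 \left(- \frac{1}{15874}\right) - - \frac{44363}{19792} = - \frac{6106}{7937} + \frac{44363}{19792} = \frac{231259179}{157089104}$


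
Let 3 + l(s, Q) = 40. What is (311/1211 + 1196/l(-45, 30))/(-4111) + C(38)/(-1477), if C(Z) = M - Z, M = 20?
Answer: 165630105/38866532747 ≈ 0.0042615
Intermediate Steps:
l(s, Q) = 37 (l(s, Q) = -3 + 40 = 37)
C(Z) = 20 - Z
(311/1211 + 1196/l(-45, 30))/(-4111) + C(38)/(-1477) = (311/1211 + 1196/37)/(-4111) + (20 - 1*38)/(-1477) = (311*(1/1211) + 1196*(1/37))*(-1/4111) + (20 - 38)*(-1/1477) = (311/1211 + 1196/37)*(-1/4111) - 18*(-1/1477) = (1459863/44807)*(-1/4111) + 18/1477 = -1459863/184201577 + 18/1477 = 165630105/38866532747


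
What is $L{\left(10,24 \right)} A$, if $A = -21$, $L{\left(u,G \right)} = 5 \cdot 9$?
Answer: $-945$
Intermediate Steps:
$L{\left(u,G \right)} = 45$
$L{\left(10,24 \right)} A = 45 \left(-21\right) = -945$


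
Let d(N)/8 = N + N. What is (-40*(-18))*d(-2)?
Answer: -23040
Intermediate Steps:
d(N) = 16*N (d(N) = 8*(N + N) = 8*(2*N) = 16*N)
(-40*(-18))*d(-2) = (-40*(-18))*(16*(-2)) = 720*(-32) = -23040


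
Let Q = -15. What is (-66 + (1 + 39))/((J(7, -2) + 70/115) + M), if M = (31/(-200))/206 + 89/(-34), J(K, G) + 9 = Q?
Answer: 418839200/418995521 ≈ 0.99963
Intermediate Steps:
J(K, G) = -24 (J(K, G) = -9 - 15 = -24)
M = -1833927/700400 (M = (31*(-1/200))*(1/206) + 89*(-1/34) = -31/200*1/206 - 89/34 = -31/41200 - 89/34 = -1833927/700400 ≈ -2.6184)
(-66 + (1 + 39))/((J(7, -2) + 70/115) + M) = (-66 + (1 + 39))/((-24 + 70/115) - 1833927/700400) = (-66 + 40)/((-24 + 70*(1/115)) - 1833927/700400) = -26/((-24 + 14/23) - 1833927/700400) = -26/(-538/23 - 1833927/700400) = -26/(-418995521/16109200) = -26*(-16109200/418995521) = 418839200/418995521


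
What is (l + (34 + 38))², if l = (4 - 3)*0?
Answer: 5184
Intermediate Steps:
l = 0 (l = 1*0 = 0)
(l + (34 + 38))² = (0 + (34 + 38))² = (0 + 72)² = 72² = 5184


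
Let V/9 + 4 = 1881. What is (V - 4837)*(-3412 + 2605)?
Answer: -9729192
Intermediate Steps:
V = 16893 (V = -36 + 9*1881 = -36 + 16929 = 16893)
(V - 4837)*(-3412 + 2605) = (16893 - 4837)*(-3412 + 2605) = 12056*(-807) = -9729192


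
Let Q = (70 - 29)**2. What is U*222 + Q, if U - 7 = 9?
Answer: 5233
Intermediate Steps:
U = 16 (U = 7 + 9 = 16)
Q = 1681 (Q = 41**2 = 1681)
U*222 + Q = 16*222 + 1681 = 3552 + 1681 = 5233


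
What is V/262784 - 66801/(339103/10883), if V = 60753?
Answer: -191022126923313/89110842752 ≈ -2143.6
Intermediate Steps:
V/262784 - 66801/(339103/10883) = 60753/262784 - 66801/(339103/10883) = 60753*(1/262784) - 66801/(339103*(1/10883)) = 60753/262784 - 66801/339103/10883 = 60753/262784 - 66801*10883/339103 = 60753/262784 - 726995283/339103 = -191022126923313/89110842752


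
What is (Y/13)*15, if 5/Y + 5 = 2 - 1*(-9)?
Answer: 25/26 ≈ 0.96154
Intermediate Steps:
Y = ⅚ (Y = 5/(-5 + (2 - 1*(-9))) = 5/(-5 + (2 + 9)) = 5/(-5 + 11) = 5/6 = 5*(⅙) = ⅚ ≈ 0.83333)
(Y/13)*15 = ((⅚)/13)*15 = ((⅚)*(1/13))*15 = (5/78)*15 = 25/26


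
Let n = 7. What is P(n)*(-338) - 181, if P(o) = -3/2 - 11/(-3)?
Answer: -2740/3 ≈ -913.33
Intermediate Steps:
P(o) = 13/6 (P(o) = -3*½ - 11*(-⅓) = -3/2 + 11/3 = 13/6)
P(n)*(-338) - 181 = (13/6)*(-338) - 181 = -2197/3 - 181 = -2740/3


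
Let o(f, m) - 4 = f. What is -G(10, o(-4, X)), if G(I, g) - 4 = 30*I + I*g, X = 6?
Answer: -304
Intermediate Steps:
o(f, m) = 4 + f
G(I, g) = 4 + 30*I + I*g (G(I, g) = 4 + (30*I + I*g) = 4 + 30*I + I*g)
-G(10, o(-4, X)) = -(4 + 30*10 + 10*(4 - 4)) = -(4 + 300 + 10*0) = -(4 + 300 + 0) = -1*304 = -304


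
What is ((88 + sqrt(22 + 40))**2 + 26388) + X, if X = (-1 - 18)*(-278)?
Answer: 39476 + 176*sqrt(62) ≈ 40862.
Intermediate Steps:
X = 5282 (X = -19*(-278) = 5282)
((88 + sqrt(22 + 40))**2 + 26388) + X = ((88 + sqrt(22 + 40))**2 + 26388) + 5282 = ((88 + sqrt(62))**2 + 26388) + 5282 = (26388 + (88 + sqrt(62))**2) + 5282 = 31670 + (88 + sqrt(62))**2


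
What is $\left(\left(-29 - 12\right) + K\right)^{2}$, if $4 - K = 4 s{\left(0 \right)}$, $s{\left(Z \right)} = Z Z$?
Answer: $1369$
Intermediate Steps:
$s{\left(Z \right)} = Z^{2}$
$K = 4$ ($K = 4 - 4 \cdot 0^{2} = 4 - 4 \cdot 0 = 4 - 0 = 4 + 0 = 4$)
$\left(\left(-29 - 12\right) + K\right)^{2} = \left(\left(-29 - 12\right) + 4\right)^{2} = \left(-41 + 4\right)^{2} = \left(-37\right)^{2} = 1369$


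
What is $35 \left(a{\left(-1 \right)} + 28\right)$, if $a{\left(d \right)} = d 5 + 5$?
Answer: $980$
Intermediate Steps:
$a{\left(d \right)} = 5 + 5 d$ ($a{\left(d \right)} = 5 d + 5 = 5 + 5 d$)
$35 \left(a{\left(-1 \right)} + 28\right) = 35 \left(\left(5 + 5 \left(-1\right)\right) + 28\right) = 35 \left(\left(5 - 5\right) + 28\right) = 35 \left(0 + 28\right) = 35 \cdot 28 = 980$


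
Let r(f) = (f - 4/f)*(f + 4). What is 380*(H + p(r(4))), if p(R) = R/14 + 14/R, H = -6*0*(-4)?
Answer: 18335/21 ≈ 873.10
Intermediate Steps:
r(f) = (4 + f)*(f - 4/f) (r(f) = (f - 4/f)*(4 + f) = (4 + f)*(f - 4/f))
H = 0 (H = 0*(-4) = 0)
p(R) = 14/R + R/14 (p(R) = R*(1/14) + 14/R = R/14 + 14/R = 14/R + R/14)
380*(H + p(r(4))) = 380*(0 + (14/(-4 + 4² - 16/4 + 4*4) + (-4 + 4² - 16/4 + 4*4)/14)) = 380*(0 + (14/(-4 + 16 - 16*¼ + 16) + (-4 + 16 - 16*¼ + 16)/14)) = 380*(0 + (14/(-4 + 16 - 4 + 16) + (-4 + 16 - 4 + 16)/14)) = 380*(0 + (14/24 + (1/14)*24)) = 380*(0 + (14*(1/24) + 12/7)) = 380*(0 + (7/12 + 12/7)) = 380*(0 + 193/84) = 380*(193/84) = 18335/21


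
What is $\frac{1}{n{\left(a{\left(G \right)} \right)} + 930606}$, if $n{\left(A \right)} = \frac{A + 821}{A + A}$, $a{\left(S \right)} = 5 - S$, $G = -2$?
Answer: $\frac{7}{6514656} \approx 1.0745 \cdot 10^{-6}$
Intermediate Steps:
$n{\left(A \right)} = \frac{821 + A}{2 A}$
$\frac{1}{n{\left(a{\left(G \right)} \right)} + 930606} = \frac{1}{\frac{821 + \left(5 - -2\right)}{2 \left(5 - -2\right)} + 930606} = \frac{1}{\frac{821 + \left(5 + 2\right)}{2 \left(5 + 2\right)} + 930606} = \frac{1}{\frac{821 + 7}{2 \cdot 7} + 930606} = \frac{1}{\frac{1}{2} \cdot \frac{1}{7} \cdot 828 + 930606} = \frac{1}{\frac{414}{7} + 930606} = \frac{1}{\frac{6514656}{7}} = \frac{7}{6514656}$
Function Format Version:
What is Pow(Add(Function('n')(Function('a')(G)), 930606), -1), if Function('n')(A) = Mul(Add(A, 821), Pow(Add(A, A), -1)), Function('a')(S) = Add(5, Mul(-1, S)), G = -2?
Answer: Rational(7, 6514656) ≈ 1.0745e-6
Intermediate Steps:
Function('n')(A) = Mul(Rational(1, 2), Pow(A, -1), Add(821, A)) (Function('n')(A) = Mul(Add(821, A), Pow(Mul(2, A), -1)) = Mul(Add(821, A), Mul(Rational(1, 2), Pow(A, -1))) = Mul(Rational(1, 2), Pow(A, -1), Add(821, A)))
Pow(Add(Function('n')(Function('a')(G)), 930606), -1) = Pow(Add(Mul(Rational(1, 2), Pow(Add(5, Mul(-1, -2)), -1), Add(821, Add(5, Mul(-1, -2)))), 930606), -1) = Pow(Add(Mul(Rational(1, 2), Pow(Add(5, 2), -1), Add(821, Add(5, 2))), 930606), -1) = Pow(Add(Mul(Rational(1, 2), Pow(7, -1), Add(821, 7)), 930606), -1) = Pow(Add(Mul(Rational(1, 2), Rational(1, 7), 828), 930606), -1) = Pow(Add(Rational(414, 7), 930606), -1) = Pow(Rational(6514656, 7), -1) = Rational(7, 6514656)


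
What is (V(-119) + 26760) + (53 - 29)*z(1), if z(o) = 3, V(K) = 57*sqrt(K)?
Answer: 26832 + 57*I*sqrt(119) ≈ 26832.0 + 621.8*I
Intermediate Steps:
(V(-119) + 26760) + (53 - 29)*z(1) = (57*sqrt(-119) + 26760) + (53 - 29)*3 = (57*(I*sqrt(119)) + 26760) + 24*3 = (57*I*sqrt(119) + 26760) + 72 = (26760 + 57*I*sqrt(119)) + 72 = 26832 + 57*I*sqrt(119)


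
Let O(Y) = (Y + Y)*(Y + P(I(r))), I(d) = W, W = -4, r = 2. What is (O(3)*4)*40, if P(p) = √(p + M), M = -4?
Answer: 2880 + 1920*I*√2 ≈ 2880.0 + 2715.3*I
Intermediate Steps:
I(d) = -4
P(p) = √(-4 + p) (P(p) = √(p - 4) = √(-4 + p))
O(Y) = 2*Y*(Y + 2*I*√2) (O(Y) = (Y + Y)*(Y + √(-4 - 4)) = (2*Y)*(Y + √(-8)) = (2*Y)*(Y + 2*I*√2) = 2*Y*(Y + 2*I*√2))
(O(3)*4)*40 = ((2*3*(3 + 2*I*√2))*4)*40 = ((18 + 12*I*√2)*4)*40 = (72 + 48*I*√2)*40 = 2880 + 1920*I*√2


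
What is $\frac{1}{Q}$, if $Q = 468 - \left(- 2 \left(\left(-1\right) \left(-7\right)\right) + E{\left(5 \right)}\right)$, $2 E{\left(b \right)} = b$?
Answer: $\frac{2}{959} \approx 0.0020855$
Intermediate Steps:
$E{\left(b \right)} = \frac{b}{2}$
$Q = \frac{959}{2}$ ($Q = 468 - \left(- 2 \left(\left(-1\right) \left(-7\right)\right) + \frac{1}{2} \cdot 5\right) = 468 - \left(\left(-2\right) 7 + \frac{5}{2}\right) = 468 - \left(-14 + \frac{5}{2}\right) = 468 - - \frac{23}{2} = 468 + \frac{23}{2} = \frac{959}{2} \approx 479.5$)
$\frac{1}{Q} = \frac{1}{\frac{959}{2}} = \frac{2}{959}$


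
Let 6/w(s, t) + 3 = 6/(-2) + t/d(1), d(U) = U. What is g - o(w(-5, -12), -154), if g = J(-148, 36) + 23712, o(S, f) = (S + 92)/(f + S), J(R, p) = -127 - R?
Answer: 10988654/463 ≈ 23734.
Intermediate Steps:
w(s, t) = 6/(-6 + t) (w(s, t) = 6/(-3 + (6/(-2) + t/1)) = 6/(-3 + (6*(-½) + t*1)) = 6/(-3 + (-3 + t)) = 6/(-6 + t))
o(S, f) = (92 + S)/(S + f)
g = 23733 (g = (-127 - 1*(-148)) + 23712 = (-127 + 148) + 23712 = 21 + 23712 = 23733)
g - o(w(-5, -12), -154) = 23733 - (92 + 6/(-6 - 12))/(6/(-6 - 12) - 154) = 23733 - (92 + 6/(-18))/(6/(-18) - 154) = 23733 - (92 + 6*(-1/18))/(6*(-1/18) - 154) = 23733 - (92 - ⅓)/(-⅓ - 154) = 23733 - 275/((-463/3)*3) = 23733 - (-3)*275/(463*3) = 23733 - 1*(-275/463) = 23733 + 275/463 = 10988654/463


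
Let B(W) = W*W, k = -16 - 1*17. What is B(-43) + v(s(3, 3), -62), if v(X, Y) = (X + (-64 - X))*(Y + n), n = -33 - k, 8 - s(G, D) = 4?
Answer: 5817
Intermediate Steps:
k = -33 (k = -16 - 17 = -33)
s(G, D) = 4 (s(G, D) = 8 - 1*4 = 8 - 4 = 4)
n = 0 (n = -33 - 1*(-33) = -33 + 33 = 0)
B(W) = W²
v(X, Y) = -64*Y (v(X, Y) = (X + (-64 - X))*(Y + 0) = -64*Y)
B(-43) + v(s(3, 3), -62) = (-43)² - 64*(-62) = 1849 + 3968 = 5817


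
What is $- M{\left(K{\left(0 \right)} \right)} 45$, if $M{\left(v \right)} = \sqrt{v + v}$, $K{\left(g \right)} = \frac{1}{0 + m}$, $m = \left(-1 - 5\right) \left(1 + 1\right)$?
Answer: $- \frac{15 i \sqrt{6}}{2} \approx - 18.371 i$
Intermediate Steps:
$m = -12$ ($m = \left(-6\right) 2 = -12$)
$K{\left(g \right)} = - \frac{1}{12}$ ($K{\left(g \right)} = \frac{1}{0 - 12} = \frac{1}{-12} = - \frac{1}{12}$)
$M{\left(v \right)} = \sqrt{2} \sqrt{v}$ ($M{\left(v \right)} = \sqrt{2 v} = \sqrt{2} \sqrt{v}$)
$- M{\left(K{\left(0 \right)} \right)} 45 = - \sqrt{2} \sqrt{- \frac{1}{12}} \cdot 45 = - \sqrt{2} \frac{i \sqrt{3}}{6} \cdot 45 = - \frac{i \sqrt{6}}{6} \cdot 45 = - \frac{15 i \sqrt{6}}{2}$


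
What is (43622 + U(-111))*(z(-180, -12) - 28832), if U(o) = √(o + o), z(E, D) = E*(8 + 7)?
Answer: -1375488904 - 31532*I*√222 ≈ -1.3755e+9 - 4.6982e+5*I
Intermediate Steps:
z(E, D) = 15*E (z(E, D) = E*15 = 15*E)
U(o) = √2*√o (U(o) = √(2*o) = √2*√o)
(43622 + U(-111))*(z(-180, -12) - 28832) = (43622 + √2*√(-111))*(15*(-180) - 28832) = (43622 + √2*(I*√111))*(-2700 - 28832) = (43622 + I*√222)*(-31532) = -1375488904 - 31532*I*√222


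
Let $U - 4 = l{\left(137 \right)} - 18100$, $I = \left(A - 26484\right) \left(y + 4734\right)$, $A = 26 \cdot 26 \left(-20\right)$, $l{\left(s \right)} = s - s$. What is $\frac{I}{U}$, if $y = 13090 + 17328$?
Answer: $\frac{6760676}{87} \approx 77709.0$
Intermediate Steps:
$l{\left(s \right)} = 0$
$y = 30418$
$A = -13520$ ($A = 676 \left(-20\right) = -13520$)
$I = -1406220608$ ($I = \left(-13520 - 26484\right) \left(30418 + 4734\right) = \left(-40004\right) 35152 = -1406220608$)
$U = -18096$ ($U = 4 + \left(0 - 18100\right) = 4 - 18100 = -18096$)
$\frac{I}{U} = - \frac{1406220608}{-18096} = \left(-1406220608\right) \left(- \frac{1}{18096}\right) = \frac{6760676}{87}$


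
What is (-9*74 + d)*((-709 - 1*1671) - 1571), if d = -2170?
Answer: 11205036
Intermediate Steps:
(-9*74 + d)*((-709 - 1*1671) - 1571) = (-9*74 - 2170)*((-709 - 1*1671) - 1571) = (-666 - 2170)*((-709 - 1671) - 1571) = -2836*(-2380 - 1571) = -2836*(-3951) = 11205036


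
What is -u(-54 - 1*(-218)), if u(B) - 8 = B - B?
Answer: -8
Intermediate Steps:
u(B) = 8 (u(B) = 8 + (B - B) = 8 + 0 = 8)
-u(-54 - 1*(-218)) = -1*8 = -8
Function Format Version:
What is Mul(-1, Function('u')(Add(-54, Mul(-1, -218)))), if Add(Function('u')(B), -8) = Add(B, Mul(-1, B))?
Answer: -8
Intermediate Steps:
Function('u')(B) = 8 (Function('u')(B) = Add(8, Add(B, Mul(-1, B))) = Add(8, 0) = 8)
Mul(-1, Function('u')(Add(-54, Mul(-1, -218)))) = Mul(-1, 8) = -8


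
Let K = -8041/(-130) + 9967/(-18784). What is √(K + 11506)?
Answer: √1077744366334870/305240 ≈ 107.55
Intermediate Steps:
K = 74873217/1220960 (K = -8041*(-1/130) + 9967*(-1/18784) = 8041/130 - 9967/18784 = 74873217/1220960 ≈ 61.323)
√(K + 11506) = √(74873217/1220960 + 11506) = √(14123238977/1220960) = √1077744366334870/305240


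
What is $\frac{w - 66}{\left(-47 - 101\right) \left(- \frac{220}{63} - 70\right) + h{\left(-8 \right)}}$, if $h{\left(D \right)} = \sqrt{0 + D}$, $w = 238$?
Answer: $\frac{928157580}{58694236169} - \frac{170667 i \sqrt{2}}{58694236169} \approx 0.015813 - 4.1122 \cdot 10^{-6} i$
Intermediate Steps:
$h{\left(D \right)} = \sqrt{D}$
$\frac{w - 66}{\left(-47 - 101\right) \left(- \frac{220}{63} - 70\right) + h{\left(-8 \right)}} = \frac{238 - 66}{\left(-47 - 101\right) \left(- \frac{220}{63} - 70\right) + \sqrt{-8}} = \frac{172}{- 148 \left(\left(-220\right) \frac{1}{63} - 70\right) + 2 i \sqrt{2}} = \frac{172}{- 148 \left(- \frac{220}{63} - 70\right) + 2 i \sqrt{2}} = \frac{172}{\left(-148\right) \left(- \frac{4630}{63}\right) + 2 i \sqrt{2}} = \frac{172}{\frac{685240}{63} + 2 i \sqrt{2}}$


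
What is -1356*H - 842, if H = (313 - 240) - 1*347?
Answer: 370702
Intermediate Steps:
H = -274 (H = 73 - 347 = -274)
-1356*H - 842 = -1356*(-274) - 842 = 371544 - 842 = 370702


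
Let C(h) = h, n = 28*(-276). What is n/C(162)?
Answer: -1288/27 ≈ -47.704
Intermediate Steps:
n = -7728
n/C(162) = -7728/162 = -7728*1/162 = -1288/27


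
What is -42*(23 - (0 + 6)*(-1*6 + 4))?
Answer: -1470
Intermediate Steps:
-42*(23 - (0 + 6)*(-1*6 + 4)) = -42*(23 - 6*(-6 + 4)) = -42*(23 - 6*(-2)) = -42*(23 - 1*(-12)) = -42*(23 + 12) = -42*35 = -1470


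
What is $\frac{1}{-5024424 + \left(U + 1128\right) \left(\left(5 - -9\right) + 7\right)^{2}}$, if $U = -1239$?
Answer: $- \frac{1}{5073375} \approx -1.9711 \cdot 10^{-7}$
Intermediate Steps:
$\frac{1}{-5024424 + \left(U + 1128\right) \left(\left(5 - -9\right) + 7\right)^{2}} = \frac{1}{-5024424 + \left(-1239 + 1128\right) \left(\left(5 - -9\right) + 7\right)^{2}} = \frac{1}{-5024424 - 111 \left(\left(5 + 9\right) + 7\right)^{2}} = \frac{1}{-5024424 - 111 \left(14 + 7\right)^{2}} = \frac{1}{-5024424 - 111 \cdot 21^{2}} = \frac{1}{-5024424 - 48951} = \frac{1}{-5073375} = - \frac{1}{5073375}$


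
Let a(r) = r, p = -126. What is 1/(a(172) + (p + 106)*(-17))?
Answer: 1/512 ≈ 0.0019531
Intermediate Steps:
1/(a(172) + (p + 106)*(-17)) = 1/(172 + (-126 + 106)*(-17)) = 1/(172 - 20*(-17)) = 1/(172 + 340) = 1/512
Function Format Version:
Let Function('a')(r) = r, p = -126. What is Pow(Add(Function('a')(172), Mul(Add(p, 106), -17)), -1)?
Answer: Rational(1, 512) ≈ 0.0019531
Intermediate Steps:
Pow(Add(Function('a')(172), Mul(Add(p, 106), -17)), -1) = Pow(Add(172, Mul(Add(-126, 106), -17)), -1) = Pow(Add(172, Mul(-20, -17)), -1) = Pow(Add(172, 340), -1) = Pow(512, -1) = Rational(1, 512)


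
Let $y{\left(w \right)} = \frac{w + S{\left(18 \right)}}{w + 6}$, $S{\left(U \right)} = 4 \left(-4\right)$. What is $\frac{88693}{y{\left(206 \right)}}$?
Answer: $\frac{9401458}{95} \approx 98963.0$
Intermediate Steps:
$S{\left(U \right)} = -16$
$y{\left(w \right)} = \frac{-16 + w}{6 + w}$ ($y{\left(w \right)} = \frac{w - 16}{w + 6} = \frac{-16 + w}{6 + w}$)
$\frac{88693}{y{\left(206 \right)}} = \frac{88693}{\frac{1}{6 + 206} \left(-16 + 206\right)} = \frac{88693}{\frac{1}{212} \cdot 190} = \frac{88693}{\frac{95}{106}} = 88693 \cdot \frac{106}{95} = \frac{9401458}{95}$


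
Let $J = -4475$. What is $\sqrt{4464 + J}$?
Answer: $i \sqrt{11} \approx 3.3166 i$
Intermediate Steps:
$\sqrt{4464 + J} = \sqrt{4464 - 4475} = \sqrt{-11} = i \sqrt{11}$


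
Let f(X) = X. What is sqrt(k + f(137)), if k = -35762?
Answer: 25*I*sqrt(57) ≈ 188.75*I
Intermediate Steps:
sqrt(k + f(137)) = sqrt(-35762 + 137) = sqrt(-35625) = 25*I*sqrt(57)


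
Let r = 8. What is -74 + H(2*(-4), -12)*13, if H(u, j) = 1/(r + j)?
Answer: -309/4 ≈ -77.250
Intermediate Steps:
H(u, j) = 1/(8 + j)
-74 + H(2*(-4), -12)*13 = -74 + 13/(8 - 12) = -74 + 13/(-4) = -74 - ¼*13 = -74 - 13/4 = -309/4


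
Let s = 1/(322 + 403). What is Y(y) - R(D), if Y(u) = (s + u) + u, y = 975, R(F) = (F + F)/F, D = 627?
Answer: 1412301/725 ≈ 1948.0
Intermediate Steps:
R(F) = 2 (R(F) = (2*F)/F = 2)
s = 1/725 ≈ 0.0013793
Y(u) = 1/725 + 2*u (Y(u) = (1/725 + u) + u = 1/725 + 2*u)
Y(y) - R(D) = (1/725 + 2*975) - 1*2 = (1/725 + 1950) - 2 = 1413751/725 - 2 = 1412301/725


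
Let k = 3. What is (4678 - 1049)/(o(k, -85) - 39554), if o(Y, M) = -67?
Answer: -3629/39621 ≈ -0.091593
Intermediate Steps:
(4678 - 1049)/(o(k, -85) - 39554) = (4678 - 1049)/(-67 - 39554) = 3629/(-39621) = 3629*(-1/39621) = -3629/39621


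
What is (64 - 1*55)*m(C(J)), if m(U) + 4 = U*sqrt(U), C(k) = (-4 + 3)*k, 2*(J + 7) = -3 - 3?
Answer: -36 + 90*sqrt(10) ≈ 248.60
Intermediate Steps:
J = -10 (J = -7 + (-3 - 3)/2 = -7 + (1/2)*(-6) = -7 - 3 = -10)
C(k) = -k
m(U) = -4 + U**(3/2) (m(U) = -4 + U*sqrt(U) = -4 + U**(3/2))
(64 - 1*55)*m(C(J)) = (64 - 1*55)*(-4 + (-1*(-10))**(3/2)) = (64 - 55)*(-4 + 10**(3/2)) = 9*(-4 + 10*sqrt(10)) = -36 + 90*sqrt(10)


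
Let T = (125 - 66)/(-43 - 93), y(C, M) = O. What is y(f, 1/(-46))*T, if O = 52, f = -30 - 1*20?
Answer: -767/34 ≈ -22.559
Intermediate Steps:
f = -50 (f = -30 - 20 = -50)
y(C, M) = 52
T = -59/136 (T = 59/(-136) = 59*(-1/136) = -59/136 ≈ -0.43382)
y(f, 1/(-46))*T = 52*(-59/136) = -767/34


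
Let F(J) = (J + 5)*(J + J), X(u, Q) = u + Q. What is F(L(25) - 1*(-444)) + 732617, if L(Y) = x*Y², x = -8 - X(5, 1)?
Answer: 138628829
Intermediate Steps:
X(u, Q) = Q + u
x = -14 (x = -8 - (1 + 5) = -8 - 1*6 = -8 - 6 = -14)
L(Y) = -14*Y²
F(J) = 2*J*(5 + J) (F(J) = (5 + J)*(2*J) = 2*J*(5 + J))
F(L(25) - 1*(-444)) + 732617 = 2*(-14*25² - 1*(-444))*(5 + (-14*25² - 1*(-444))) + 732617 = 2*(-14*625 + 444)*(5 + (-14*625 + 444)) + 732617 = 2*(-8750 + 444)*(5 + (-8750 + 444)) + 732617 = 2*(-8306)*(5 - 8306) + 732617 = 2*(-8306)*(-8301) + 732617 = 137896212 + 732617 = 138628829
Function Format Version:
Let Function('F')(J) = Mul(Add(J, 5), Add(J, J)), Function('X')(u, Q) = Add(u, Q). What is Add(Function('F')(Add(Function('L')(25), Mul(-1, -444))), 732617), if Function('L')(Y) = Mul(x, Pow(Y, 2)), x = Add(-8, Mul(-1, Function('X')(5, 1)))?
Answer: 138628829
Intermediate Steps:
Function('X')(u, Q) = Add(Q, u)
x = -14 (x = Add(-8, Mul(-1, Add(1, 5))) = Add(-8, Mul(-1, 6)) = Add(-8, -6) = -14)
Function('L')(Y) = Mul(-14, Pow(Y, 2))
Function('F')(J) = Mul(2, J, Add(5, J)) (Function('F')(J) = Mul(Add(5, J), Mul(2, J)) = Mul(2, J, Add(5, J)))
Add(Function('F')(Add(Function('L')(25), Mul(-1, -444))), 732617) = Add(Mul(2, Add(Mul(-14, Pow(25, 2)), Mul(-1, -444)), Add(5, Add(Mul(-14, Pow(25, 2)), Mul(-1, -444)))), 732617) = Add(Mul(2, Add(Mul(-14, 625), 444), Add(5, Add(Mul(-14, 625), 444))), 732617) = Add(Mul(2, Add(-8750, 444), Add(5, Add(-8750, 444))), 732617) = Add(Mul(2, -8306, Add(5, -8306)), 732617) = Add(Mul(2, -8306, -8301), 732617) = Add(137896212, 732617) = 138628829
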